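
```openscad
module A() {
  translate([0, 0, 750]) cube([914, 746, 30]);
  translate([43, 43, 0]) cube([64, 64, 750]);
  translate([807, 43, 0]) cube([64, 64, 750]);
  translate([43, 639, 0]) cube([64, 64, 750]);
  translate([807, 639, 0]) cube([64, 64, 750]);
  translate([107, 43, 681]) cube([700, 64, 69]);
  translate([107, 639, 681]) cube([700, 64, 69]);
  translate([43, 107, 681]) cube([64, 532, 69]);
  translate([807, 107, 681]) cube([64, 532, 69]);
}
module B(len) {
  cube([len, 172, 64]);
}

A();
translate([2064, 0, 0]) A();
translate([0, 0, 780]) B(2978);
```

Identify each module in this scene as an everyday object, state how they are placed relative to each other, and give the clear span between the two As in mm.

A is a table. B is a beam. A beam spans the tops of two tables. The clear span between the two tables is 1150 mm.

Second table starts at x = 2064; first ends at x = 914; clear span = 2064 − 914 = 1150 mm.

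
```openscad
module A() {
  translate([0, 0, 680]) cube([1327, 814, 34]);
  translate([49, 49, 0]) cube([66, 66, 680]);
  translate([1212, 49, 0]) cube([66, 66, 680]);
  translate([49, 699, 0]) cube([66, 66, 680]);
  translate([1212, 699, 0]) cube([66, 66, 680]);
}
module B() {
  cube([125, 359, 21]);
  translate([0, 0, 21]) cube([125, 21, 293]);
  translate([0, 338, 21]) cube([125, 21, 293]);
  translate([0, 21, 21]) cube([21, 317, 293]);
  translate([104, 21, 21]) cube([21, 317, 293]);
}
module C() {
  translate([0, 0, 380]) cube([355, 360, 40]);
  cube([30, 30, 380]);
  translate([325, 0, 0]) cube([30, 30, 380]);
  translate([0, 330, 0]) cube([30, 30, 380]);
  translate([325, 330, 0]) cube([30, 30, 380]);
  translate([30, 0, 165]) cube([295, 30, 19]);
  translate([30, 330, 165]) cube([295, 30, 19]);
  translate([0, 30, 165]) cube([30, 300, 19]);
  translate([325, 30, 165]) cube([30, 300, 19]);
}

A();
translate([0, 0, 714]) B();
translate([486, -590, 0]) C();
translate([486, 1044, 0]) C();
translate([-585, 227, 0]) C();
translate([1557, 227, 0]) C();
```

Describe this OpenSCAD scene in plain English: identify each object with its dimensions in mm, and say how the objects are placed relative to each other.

A is a table with a 1327×814 mm rectangular top, 34 mm thick, top surface at z = 714 mm, supported by four 66×66 mm square legs, each inset 49 mm from the nearest pair of top edges, running from the floor.

B is an open-topped rectangular box: outside dimensions 125×359×314 mm, with a uniform wall and base thickness of 21 mm. The base is a full 125×359 slab on the floor; four walls sit on top of the base. The front and back walls (the −y and +y sides) span the full width; the two side walls fit between them.

C is a four-legged stool. The seat is a 355×360×40 mm slab whose top surface is at z = 420 mm; four square legs, each 30×30 mm in cross-section, run from the floor (z = 0) to the underside of the seat, each flush with a corner of the seat. Four stretchers, 30 mm wide and 19 mm tall, connect adjacent legs with their undersides at z = 165 mm, each running between the inner faces of the legs it joins and aligned with the legs' outer faces on the other axis.

The open box is on top of the table. Four stools sit around the table at the −y, +y, −x, +x sides.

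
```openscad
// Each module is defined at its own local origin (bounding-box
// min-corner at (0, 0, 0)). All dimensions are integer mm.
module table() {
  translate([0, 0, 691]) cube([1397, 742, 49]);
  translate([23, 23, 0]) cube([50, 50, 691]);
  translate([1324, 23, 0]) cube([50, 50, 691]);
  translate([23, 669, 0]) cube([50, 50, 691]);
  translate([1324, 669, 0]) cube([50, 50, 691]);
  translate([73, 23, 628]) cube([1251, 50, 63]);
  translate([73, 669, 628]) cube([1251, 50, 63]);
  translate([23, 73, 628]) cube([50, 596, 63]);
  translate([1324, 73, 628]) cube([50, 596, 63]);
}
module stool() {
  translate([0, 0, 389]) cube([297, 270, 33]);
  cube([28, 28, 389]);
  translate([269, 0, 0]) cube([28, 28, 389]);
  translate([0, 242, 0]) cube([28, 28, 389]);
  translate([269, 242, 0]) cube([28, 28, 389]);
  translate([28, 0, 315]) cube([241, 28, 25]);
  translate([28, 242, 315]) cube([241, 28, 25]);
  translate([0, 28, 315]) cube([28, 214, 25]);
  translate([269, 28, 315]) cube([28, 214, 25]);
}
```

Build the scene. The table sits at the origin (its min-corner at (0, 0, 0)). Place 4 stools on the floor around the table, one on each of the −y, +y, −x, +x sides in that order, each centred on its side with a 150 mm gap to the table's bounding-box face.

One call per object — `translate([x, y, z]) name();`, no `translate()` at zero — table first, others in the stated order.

table();
translate([550, -420, 0]) stool();
translate([550, 892, 0]) stool();
translate([-447, 236, 0]) stool();
translate([1547, 236, 0]) stool();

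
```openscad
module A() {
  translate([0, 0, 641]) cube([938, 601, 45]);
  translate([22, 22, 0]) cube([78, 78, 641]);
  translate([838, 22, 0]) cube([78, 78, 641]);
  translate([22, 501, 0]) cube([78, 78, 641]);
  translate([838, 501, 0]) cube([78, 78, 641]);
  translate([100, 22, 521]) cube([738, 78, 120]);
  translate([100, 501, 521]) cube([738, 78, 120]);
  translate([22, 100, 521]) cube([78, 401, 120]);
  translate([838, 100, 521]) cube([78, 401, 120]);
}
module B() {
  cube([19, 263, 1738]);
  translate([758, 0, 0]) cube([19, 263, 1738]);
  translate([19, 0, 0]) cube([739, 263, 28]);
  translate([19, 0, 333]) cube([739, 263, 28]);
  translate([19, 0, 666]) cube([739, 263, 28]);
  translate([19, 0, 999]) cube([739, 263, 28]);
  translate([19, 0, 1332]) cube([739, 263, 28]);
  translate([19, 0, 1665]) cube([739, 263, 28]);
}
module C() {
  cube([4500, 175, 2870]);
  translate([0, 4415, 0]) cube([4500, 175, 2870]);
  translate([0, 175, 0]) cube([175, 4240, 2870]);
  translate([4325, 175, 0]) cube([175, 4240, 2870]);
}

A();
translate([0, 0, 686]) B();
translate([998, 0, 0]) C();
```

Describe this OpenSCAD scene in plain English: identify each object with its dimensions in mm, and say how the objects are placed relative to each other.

A is a table with a 938×601 mm rectangular top, 45 mm thick, top surface at z = 686 mm, supported by four 78×78 mm square legs, each inset 22 mm from the nearest pair of top edges, running from the floor. Four apron rails, 78 mm thick and 120 mm tall, run between adjacent legs with their top edges flush with the underside of the top and their outer faces flush with the legs' outer faces.

B is a bookshelf 777 mm wide overall, 263 mm deep and 1738 mm tall. The two sides are 19 mm thick vertical panels. 6 horizontal shelves of 28 mm thickness span between the inner faces of the sides; the lowest shelf sits on the floor and shelves are stacked with a clear vertical gap of 305 mm between each pair.

C is a box-shaped house frame (walls only): outside footprint 4500×4590 mm, wall height 2870 mm, wall thickness 175 mm. The two y-facing walls run the full x-width; the two x-facing walls fit between the inner faces of the y-facing walls.

The bookshelf is on top of the table. The house frame is on the floor beside the table on its +x side.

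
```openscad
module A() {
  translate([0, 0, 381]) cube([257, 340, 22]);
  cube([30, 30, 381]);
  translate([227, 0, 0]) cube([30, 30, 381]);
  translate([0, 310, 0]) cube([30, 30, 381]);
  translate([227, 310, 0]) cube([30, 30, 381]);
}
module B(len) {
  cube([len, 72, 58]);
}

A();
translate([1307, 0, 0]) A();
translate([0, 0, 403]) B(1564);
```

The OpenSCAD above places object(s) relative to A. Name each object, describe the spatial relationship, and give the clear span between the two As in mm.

Second stool starts at x = 1307; first ends at x = 257; clear span = 1307 − 257 = 1050 mm.

A is a stool. B is a beam. A beam spans the tops of two stools. The clear span between the two stools is 1050 mm.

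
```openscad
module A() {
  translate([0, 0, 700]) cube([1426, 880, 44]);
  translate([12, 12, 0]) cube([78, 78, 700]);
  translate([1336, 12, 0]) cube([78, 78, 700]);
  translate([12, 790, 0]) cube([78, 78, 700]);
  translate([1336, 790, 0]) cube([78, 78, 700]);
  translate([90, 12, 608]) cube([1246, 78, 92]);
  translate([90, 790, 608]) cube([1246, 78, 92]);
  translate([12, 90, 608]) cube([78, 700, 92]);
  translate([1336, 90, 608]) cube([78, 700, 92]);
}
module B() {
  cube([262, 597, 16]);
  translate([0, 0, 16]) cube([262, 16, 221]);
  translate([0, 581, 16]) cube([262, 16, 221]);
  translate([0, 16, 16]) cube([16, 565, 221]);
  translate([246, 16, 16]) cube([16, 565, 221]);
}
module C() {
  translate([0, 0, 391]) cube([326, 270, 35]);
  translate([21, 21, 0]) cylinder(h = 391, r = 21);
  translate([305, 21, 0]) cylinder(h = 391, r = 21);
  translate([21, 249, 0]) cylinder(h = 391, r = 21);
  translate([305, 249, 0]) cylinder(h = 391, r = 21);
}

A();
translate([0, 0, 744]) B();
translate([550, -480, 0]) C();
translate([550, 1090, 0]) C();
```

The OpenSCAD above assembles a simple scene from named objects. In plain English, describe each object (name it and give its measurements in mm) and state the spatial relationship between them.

A is a table: top 1426 mm (x) × 880 mm (y), 44 mm thick, upper face at z = 744 mm, on four 78×78 mm square legs, each inset 12 mm from the nearest pair of top edges, running from z = 0 to the bottom of the top. Four apron rails, 78 mm thick and 92 mm tall, run between adjacent legs with their top edges flush with the underside of the top and their outer faces flush with the legs' outer faces.

B is an open storage box with external size 262×597×237 mm and wall thickness 16 mm (the base is also 16 mm thick). The base covers the whole footprint; the four walls stand on the base, with the y-facing walls full-width and the x-facing walls fitting between their inner faces.

C is a four-legged stool. The seat is 326×270 mm, 35 mm thick, top at z = 426 mm. It stands on four round legs, each 42 mm in diameter, from z = 0 to the seat underside, each leg's axis is inset half a diameter from the nearest pair of seat edges (so the leg's bounding box is flush with the corner).

The open box is on top of the table. Two stools sit around the table at the −y, +y sides.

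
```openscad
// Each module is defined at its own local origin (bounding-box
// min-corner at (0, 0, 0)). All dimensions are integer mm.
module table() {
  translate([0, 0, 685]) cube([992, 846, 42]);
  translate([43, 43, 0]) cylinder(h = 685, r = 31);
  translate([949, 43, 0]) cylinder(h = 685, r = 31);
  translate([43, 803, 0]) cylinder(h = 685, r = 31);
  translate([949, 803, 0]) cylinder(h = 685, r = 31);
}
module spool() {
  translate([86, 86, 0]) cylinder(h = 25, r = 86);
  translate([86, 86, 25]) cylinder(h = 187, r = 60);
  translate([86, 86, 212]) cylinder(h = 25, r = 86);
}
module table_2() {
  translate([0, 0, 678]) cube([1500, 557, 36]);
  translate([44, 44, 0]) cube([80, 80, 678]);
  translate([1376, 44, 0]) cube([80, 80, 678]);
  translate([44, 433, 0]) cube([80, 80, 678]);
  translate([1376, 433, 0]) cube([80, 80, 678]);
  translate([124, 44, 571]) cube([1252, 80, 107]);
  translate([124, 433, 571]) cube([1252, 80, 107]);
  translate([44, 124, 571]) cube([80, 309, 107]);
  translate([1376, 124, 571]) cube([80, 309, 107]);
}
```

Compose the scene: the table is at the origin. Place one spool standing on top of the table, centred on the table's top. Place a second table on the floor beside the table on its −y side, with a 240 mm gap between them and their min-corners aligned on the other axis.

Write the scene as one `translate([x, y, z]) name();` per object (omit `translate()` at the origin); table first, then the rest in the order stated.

table();
translate([410, 337, 727]) spool();
translate([0, -797, 0]) table_2();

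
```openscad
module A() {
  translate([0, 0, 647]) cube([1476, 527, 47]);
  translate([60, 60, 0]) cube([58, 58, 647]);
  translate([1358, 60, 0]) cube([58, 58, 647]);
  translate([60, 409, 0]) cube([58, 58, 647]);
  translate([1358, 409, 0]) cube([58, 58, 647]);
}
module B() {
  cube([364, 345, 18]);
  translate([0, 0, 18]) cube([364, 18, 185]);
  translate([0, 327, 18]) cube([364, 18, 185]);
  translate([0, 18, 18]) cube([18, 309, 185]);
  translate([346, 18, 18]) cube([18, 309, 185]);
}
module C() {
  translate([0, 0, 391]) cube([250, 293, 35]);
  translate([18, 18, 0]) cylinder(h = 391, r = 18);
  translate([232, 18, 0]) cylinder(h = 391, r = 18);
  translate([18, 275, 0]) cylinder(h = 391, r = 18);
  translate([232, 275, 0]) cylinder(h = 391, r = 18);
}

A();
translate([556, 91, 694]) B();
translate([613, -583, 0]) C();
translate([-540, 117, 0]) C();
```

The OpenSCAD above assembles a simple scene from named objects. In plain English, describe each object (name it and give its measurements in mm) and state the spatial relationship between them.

A is a table with a 1476×527 mm rectangular top, 47 mm thick, top surface at z = 694 mm, supported by four 58×58 mm square legs, each inset 60 mm from the nearest pair of top edges, running from the floor.

B is an open storage box with external size 364×345×203 mm and wall thickness 18 mm (the base is also 18 mm thick). The base covers the whole footprint; the four walls stand on the base, with the y-facing walls full-width and the x-facing walls fitting between their inner faces.

C is a simple wooden stool: a rectangular seat 250 mm (x) by 293 mm (y), 35 mm thick, top face at z = 426 mm, on four round legs, each 36 mm in diameter. The legs rest on z = 0, each leg's axis is inset half a diameter from the nearest pair of seat edges (so the leg's bounding box is flush with the corner).

The open box is on top of the table, centred. Two stools sit around the table at the −y, −x sides.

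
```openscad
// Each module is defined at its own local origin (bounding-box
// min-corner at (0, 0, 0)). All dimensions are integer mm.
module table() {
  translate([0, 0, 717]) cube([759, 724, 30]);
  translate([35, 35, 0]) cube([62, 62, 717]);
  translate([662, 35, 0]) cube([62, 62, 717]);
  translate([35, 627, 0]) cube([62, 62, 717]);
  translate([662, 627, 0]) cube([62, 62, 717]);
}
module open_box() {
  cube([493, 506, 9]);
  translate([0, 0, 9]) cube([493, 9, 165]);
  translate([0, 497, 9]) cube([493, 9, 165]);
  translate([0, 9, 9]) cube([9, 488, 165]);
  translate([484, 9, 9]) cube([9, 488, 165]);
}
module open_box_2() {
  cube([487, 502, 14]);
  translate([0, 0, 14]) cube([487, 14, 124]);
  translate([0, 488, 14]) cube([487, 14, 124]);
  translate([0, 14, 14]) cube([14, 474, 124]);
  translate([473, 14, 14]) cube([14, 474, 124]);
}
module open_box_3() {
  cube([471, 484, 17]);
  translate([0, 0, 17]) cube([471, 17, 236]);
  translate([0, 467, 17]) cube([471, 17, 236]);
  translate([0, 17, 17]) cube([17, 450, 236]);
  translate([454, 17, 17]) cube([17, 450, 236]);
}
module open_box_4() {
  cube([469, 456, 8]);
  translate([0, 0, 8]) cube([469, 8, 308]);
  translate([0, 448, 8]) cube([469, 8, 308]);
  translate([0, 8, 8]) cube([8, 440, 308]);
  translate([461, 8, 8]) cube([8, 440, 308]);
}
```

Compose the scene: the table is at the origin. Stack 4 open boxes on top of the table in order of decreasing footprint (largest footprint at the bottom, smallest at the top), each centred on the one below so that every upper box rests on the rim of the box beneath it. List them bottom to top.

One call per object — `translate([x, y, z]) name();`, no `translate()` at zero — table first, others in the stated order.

table();
translate([133, 109, 747]) open_box();
translate([136, 111, 921]) open_box_2();
translate([144, 120, 1059]) open_box_3();
translate([145, 134, 1312]) open_box_4();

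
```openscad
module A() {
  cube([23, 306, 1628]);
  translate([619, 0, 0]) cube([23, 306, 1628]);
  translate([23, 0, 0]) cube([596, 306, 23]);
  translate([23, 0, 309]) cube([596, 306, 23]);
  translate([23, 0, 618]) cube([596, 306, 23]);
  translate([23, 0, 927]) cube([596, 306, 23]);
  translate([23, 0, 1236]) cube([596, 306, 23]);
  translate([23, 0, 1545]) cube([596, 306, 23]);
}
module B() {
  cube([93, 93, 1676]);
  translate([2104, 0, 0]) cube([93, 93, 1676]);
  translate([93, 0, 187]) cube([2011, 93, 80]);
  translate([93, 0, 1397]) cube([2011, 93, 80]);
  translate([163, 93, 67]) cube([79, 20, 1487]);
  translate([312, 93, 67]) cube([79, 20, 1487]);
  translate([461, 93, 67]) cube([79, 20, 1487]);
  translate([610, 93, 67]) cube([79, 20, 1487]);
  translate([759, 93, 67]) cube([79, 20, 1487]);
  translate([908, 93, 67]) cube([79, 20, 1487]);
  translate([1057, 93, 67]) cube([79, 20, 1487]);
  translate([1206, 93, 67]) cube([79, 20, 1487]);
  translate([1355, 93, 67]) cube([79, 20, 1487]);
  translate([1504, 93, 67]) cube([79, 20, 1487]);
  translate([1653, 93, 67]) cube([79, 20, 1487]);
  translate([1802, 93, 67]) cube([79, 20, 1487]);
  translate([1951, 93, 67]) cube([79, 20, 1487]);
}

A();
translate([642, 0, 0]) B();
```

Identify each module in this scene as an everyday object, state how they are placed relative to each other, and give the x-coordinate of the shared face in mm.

A is a bookshelf. B is a fence section. The fence section is against the bookshelf's +x side, with their −y faces flush. The x-coordinate of the shared face is 642 mm.

The bookshelf's +x face and the fence section's −x face are both at x = 642 mm.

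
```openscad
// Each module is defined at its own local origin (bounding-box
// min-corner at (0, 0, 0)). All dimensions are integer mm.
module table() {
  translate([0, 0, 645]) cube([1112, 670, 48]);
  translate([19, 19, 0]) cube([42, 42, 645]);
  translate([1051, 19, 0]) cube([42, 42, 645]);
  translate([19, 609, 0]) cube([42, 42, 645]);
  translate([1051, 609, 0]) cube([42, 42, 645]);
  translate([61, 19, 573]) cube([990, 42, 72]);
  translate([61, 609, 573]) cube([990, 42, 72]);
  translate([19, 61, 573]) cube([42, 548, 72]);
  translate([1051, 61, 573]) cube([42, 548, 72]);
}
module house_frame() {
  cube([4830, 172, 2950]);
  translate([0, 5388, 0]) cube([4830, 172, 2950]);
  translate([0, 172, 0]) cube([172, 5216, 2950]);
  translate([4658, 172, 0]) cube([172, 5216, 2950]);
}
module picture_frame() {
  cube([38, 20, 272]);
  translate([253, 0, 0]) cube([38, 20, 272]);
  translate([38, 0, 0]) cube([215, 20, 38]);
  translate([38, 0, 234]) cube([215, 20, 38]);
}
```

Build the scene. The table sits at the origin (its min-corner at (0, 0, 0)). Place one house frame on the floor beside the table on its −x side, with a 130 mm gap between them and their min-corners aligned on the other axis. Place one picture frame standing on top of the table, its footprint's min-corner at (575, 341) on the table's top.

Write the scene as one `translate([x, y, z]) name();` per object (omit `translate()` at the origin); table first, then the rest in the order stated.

table();
translate([-4960, 0, 0]) house_frame();
translate([575, 341, 693]) picture_frame();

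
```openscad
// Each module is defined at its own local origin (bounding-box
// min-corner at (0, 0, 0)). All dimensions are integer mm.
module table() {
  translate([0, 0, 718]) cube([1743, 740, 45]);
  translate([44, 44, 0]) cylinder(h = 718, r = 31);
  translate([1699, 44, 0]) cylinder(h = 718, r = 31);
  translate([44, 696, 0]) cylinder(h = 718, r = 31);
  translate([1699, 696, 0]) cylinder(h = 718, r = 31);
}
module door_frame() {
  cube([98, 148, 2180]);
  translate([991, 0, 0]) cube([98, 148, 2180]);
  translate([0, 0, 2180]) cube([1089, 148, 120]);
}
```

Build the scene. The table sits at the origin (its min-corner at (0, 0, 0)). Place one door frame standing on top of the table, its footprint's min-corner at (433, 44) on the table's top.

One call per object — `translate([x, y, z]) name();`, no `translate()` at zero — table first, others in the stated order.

table();
translate([433, 44, 763]) door_frame();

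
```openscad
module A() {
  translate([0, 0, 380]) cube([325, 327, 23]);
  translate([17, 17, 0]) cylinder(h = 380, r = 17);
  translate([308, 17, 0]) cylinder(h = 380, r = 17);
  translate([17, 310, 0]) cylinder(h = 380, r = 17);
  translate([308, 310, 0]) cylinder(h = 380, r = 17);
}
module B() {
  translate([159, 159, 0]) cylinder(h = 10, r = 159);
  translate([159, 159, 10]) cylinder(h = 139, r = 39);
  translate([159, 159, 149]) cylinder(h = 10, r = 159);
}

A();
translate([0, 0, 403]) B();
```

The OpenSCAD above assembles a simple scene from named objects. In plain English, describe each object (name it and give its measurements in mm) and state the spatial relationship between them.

A is a simple wooden stool: a rectangular seat 325 mm (x) by 327 mm (y), 23 mm thick, top face at z = 403 mm, on four round legs, each 34 mm in diameter. The legs rest on z = 0, each leg's axis is inset half a diameter from the nearest pair of seat edges (so the leg's bounding box is flush with the corner).

B is a spool: two coaxial disc flanges of radius 159 mm and thickness 10 mm, joined by a core cylinder of radius 39 mm and height 139 mm. The lower flange rests on z = 0 and the three cylinders share a vertical axis.

The spool is on top of the stool.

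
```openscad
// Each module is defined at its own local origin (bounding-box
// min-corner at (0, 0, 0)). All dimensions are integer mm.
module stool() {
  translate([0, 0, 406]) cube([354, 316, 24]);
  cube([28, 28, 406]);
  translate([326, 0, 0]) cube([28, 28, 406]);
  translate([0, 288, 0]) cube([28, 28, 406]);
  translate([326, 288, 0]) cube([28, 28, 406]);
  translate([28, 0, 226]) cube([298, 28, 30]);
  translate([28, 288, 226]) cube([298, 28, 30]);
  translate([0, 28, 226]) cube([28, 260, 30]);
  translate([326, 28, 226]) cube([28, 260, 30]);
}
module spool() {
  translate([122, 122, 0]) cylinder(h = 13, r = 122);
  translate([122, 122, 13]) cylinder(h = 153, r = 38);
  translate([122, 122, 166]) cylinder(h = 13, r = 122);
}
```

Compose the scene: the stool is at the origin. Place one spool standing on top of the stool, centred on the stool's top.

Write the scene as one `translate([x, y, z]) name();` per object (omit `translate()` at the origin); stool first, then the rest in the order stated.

stool();
translate([55, 36, 430]) spool();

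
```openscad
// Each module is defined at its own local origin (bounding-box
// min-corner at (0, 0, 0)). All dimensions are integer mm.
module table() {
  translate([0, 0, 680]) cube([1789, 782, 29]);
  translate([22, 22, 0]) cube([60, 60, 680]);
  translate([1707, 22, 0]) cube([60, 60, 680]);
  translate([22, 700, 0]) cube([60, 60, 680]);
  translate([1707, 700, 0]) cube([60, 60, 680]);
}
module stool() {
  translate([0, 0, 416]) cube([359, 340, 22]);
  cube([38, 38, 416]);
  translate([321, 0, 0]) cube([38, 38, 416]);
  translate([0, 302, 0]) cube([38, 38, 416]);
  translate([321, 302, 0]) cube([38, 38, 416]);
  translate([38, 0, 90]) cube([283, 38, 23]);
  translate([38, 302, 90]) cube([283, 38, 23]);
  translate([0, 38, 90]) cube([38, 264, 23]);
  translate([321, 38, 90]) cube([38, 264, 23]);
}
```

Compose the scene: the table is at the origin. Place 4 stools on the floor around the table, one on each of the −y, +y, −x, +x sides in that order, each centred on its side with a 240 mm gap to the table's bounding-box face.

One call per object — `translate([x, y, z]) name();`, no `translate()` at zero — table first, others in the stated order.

table();
translate([715, -580, 0]) stool();
translate([715, 1022, 0]) stool();
translate([-599, 221, 0]) stool();
translate([2029, 221, 0]) stool();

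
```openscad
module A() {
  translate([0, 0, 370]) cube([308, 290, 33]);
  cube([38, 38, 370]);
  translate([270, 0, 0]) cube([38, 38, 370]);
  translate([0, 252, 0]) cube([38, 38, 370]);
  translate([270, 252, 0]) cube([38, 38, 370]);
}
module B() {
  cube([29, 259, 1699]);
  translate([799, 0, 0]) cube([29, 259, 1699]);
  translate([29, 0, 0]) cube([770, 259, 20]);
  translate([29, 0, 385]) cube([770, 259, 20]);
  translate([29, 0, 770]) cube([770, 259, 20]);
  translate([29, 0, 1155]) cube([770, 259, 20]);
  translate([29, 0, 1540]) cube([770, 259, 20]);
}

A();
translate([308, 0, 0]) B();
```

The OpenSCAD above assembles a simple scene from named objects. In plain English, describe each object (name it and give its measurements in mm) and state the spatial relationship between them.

A is a four-legged stool. The seat is a 308×290×33 mm slab whose top surface is at z = 403 mm; four square legs, each 38×38 mm in cross-section, run from the floor (z = 0) to the underside of the seat, each flush with a corner of the seat.

B is a bookshelf 828 mm wide overall, 259 mm deep and 1699 mm tall. The two sides are 29 mm thick vertical panels. 5 horizontal shelves of 20 mm thickness span between the inner faces of the sides; the lowest shelf sits on the floor and shelves are stacked with a clear vertical gap of 365 mm between each pair.

The bookshelf is against the stool's +x side, with their −y faces flush.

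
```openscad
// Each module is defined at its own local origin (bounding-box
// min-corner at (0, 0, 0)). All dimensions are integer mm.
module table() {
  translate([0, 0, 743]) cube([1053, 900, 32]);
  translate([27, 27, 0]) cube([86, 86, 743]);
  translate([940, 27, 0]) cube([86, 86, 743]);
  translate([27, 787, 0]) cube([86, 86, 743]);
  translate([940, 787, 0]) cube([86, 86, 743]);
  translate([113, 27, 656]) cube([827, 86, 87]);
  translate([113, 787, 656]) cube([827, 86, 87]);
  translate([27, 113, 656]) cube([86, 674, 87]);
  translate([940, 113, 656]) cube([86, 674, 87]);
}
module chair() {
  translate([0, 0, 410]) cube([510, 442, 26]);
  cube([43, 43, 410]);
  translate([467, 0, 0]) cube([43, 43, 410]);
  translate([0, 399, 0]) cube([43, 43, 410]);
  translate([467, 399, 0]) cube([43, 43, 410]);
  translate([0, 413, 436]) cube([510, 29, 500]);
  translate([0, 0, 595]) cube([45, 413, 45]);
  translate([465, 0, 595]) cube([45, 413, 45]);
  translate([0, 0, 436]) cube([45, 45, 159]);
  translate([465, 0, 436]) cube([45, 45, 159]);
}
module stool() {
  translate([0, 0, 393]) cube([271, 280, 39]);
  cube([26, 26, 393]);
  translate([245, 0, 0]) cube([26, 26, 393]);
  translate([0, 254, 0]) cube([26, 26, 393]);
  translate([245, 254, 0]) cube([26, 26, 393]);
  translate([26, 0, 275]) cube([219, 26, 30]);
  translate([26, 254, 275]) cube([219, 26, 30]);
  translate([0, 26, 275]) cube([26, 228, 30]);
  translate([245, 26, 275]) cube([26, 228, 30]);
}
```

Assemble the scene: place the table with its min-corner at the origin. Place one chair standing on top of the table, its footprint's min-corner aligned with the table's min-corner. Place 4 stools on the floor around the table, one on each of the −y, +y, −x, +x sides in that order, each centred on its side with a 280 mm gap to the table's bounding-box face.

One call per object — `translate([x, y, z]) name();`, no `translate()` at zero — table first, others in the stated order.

table();
translate([0, 0, 775]) chair();
translate([391, -560, 0]) stool();
translate([391, 1180, 0]) stool();
translate([-551, 310, 0]) stool();
translate([1333, 310, 0]) stool();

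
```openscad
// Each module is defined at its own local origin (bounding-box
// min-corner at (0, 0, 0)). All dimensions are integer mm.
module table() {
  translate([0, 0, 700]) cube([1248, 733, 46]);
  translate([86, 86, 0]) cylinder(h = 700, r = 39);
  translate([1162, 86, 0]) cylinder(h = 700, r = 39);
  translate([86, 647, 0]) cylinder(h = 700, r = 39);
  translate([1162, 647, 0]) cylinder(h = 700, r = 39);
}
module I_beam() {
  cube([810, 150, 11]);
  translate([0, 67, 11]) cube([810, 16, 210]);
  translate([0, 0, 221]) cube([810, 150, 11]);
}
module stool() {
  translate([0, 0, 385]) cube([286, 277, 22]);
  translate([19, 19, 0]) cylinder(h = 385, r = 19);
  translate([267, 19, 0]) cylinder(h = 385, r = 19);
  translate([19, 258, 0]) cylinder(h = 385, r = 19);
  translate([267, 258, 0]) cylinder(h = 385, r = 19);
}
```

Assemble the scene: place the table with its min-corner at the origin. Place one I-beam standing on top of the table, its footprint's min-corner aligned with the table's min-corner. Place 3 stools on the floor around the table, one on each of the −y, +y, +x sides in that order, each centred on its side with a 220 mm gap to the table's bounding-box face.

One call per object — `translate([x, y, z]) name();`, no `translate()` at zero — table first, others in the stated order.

table();
translate([0, 0, 746]) I_beam();
translate([481, -497, 0]) stool();
translate([481, 953, 0]) stool();
translate([1468, 228, 0]) stool();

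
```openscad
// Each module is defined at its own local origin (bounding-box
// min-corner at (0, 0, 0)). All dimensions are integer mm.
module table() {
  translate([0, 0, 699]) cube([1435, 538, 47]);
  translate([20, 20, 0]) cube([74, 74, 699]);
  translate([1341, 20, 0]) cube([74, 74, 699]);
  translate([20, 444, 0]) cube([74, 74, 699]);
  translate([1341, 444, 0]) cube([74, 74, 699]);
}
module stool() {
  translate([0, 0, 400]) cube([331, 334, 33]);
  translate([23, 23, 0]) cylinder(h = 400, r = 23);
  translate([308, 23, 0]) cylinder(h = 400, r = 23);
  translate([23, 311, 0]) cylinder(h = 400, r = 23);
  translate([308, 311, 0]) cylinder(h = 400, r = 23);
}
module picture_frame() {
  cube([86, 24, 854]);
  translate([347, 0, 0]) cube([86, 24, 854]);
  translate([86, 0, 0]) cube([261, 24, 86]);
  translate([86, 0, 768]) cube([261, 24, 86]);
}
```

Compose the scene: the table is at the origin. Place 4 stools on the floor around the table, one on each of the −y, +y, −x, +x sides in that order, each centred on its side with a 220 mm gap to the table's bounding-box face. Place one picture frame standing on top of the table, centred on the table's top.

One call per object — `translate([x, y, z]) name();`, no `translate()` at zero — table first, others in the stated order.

table();
translate([552, -554, 0]) stool();
translate([552, 758, 0]) stool();
translate([-551, 102, 0]) stool();
translate([1655, 102, 0]) stool();
translate([501, 257, 746]) picture_frame();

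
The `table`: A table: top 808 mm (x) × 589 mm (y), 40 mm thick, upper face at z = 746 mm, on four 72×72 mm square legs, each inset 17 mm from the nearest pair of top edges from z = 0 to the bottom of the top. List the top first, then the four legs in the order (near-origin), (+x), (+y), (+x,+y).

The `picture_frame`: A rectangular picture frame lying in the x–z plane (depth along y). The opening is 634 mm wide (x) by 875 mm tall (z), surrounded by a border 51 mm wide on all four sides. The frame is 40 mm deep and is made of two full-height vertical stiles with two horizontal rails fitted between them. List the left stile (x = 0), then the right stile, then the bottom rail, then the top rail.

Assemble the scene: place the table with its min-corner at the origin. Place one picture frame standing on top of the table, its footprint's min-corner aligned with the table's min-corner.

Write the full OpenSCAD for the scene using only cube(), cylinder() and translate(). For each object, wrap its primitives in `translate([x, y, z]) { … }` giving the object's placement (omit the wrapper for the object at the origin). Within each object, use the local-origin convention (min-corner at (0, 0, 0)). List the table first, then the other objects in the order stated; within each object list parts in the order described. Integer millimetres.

translate([0, 0, 706]) cube([808, 589, 40]);
translate([17, 17, 0]) cube([72, 72, 706]);
translate([719, 17, 0]) cube([72, 72, 706]);
translate([17, 500, 0]) cube([72, 72, 706]);
translate([719, 500, 0]) cube([72, 72, 706]);
translate([0, 0, 746]) {
  cube([51, 40, 977]);
  translate([685, 0, 0]) cube([51, 40, 977]);
  translate([51, 0, 0]) cube([634, 40, 51]);
  translate([51, 0, 926]) cube([634, 40, 51]);
}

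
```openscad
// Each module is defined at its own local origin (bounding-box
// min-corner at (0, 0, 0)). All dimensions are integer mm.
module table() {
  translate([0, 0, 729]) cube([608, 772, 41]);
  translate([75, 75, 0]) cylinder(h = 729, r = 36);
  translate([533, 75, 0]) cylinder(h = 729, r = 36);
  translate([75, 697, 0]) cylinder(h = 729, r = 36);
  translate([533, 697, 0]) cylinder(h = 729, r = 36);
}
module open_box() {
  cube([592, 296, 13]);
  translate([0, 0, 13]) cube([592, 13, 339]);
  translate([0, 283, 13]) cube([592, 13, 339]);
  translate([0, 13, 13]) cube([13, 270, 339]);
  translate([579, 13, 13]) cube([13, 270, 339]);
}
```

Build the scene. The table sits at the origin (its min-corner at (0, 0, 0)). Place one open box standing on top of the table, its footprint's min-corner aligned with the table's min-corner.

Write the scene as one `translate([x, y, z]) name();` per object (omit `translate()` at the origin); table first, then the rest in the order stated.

table();
translate([0, 0, 770]) open_box();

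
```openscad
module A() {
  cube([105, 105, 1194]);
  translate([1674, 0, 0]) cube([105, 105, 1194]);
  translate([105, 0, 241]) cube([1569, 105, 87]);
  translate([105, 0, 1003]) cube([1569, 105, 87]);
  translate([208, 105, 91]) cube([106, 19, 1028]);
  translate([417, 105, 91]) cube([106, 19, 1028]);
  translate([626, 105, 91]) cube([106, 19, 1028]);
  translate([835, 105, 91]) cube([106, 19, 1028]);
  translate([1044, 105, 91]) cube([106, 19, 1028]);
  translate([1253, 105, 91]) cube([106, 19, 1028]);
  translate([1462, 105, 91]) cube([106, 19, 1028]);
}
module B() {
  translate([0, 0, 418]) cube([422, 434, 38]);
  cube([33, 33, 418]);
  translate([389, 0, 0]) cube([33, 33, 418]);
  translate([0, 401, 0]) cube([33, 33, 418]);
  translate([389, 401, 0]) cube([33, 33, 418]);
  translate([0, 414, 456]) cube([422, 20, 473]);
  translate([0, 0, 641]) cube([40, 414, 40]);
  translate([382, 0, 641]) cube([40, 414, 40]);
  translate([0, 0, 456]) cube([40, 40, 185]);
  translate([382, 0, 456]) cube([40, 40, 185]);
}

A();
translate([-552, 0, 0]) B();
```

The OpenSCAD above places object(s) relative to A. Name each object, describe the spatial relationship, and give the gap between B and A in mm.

The chair's nearest face is 130 mm from the fence section's −x face.

A is a fence section. B is a chair. The chair is on the floor beside the fence section on its −x side. The gap between the chair and the fence section is 130 mm.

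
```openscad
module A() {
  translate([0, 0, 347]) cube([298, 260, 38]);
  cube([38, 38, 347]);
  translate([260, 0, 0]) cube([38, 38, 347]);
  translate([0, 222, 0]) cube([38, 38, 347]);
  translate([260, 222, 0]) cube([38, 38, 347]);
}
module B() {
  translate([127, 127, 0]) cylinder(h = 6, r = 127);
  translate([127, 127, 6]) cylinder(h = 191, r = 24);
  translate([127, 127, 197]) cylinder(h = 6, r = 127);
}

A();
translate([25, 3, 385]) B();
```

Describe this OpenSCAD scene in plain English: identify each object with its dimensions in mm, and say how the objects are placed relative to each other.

A is a simple wooden stool: a rectangular seat 298 mm (x) by 260 mm (y), 38 mm thick, top face at z = 385 mm, on four square legs, each 38×38 mm in cross-section. The legs rest on z = 0, each flush with a corner of the seat.

B is a spool: two coaxial disc flanges of radius 127 mm and thickness 6 mm, joined by a core cylinder of radius 24 mm and height 191 mm. The lower flange rests on z = 0 and the three cylinders share a vertical axis.

The spool is on top of the stool.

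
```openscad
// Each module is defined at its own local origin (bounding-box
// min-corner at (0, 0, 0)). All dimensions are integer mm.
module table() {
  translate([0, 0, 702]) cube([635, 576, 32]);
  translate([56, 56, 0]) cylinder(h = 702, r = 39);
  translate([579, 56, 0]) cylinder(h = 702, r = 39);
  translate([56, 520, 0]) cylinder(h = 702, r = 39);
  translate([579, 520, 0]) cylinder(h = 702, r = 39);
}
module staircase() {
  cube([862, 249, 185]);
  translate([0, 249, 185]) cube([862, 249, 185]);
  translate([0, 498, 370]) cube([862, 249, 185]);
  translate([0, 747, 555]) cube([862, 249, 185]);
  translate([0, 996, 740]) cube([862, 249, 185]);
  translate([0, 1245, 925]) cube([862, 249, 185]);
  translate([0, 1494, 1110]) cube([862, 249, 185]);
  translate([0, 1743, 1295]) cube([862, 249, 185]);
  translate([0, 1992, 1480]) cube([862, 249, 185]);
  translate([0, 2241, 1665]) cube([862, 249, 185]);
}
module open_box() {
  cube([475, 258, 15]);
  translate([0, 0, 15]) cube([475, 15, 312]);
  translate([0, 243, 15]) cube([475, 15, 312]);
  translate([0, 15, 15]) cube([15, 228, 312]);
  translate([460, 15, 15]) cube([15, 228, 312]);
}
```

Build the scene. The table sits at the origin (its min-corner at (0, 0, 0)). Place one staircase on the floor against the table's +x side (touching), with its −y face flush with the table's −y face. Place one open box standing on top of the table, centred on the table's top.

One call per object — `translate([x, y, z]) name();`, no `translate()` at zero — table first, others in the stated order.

table();
translate([635, 0, 0]) staircase();
translate([80, 159, 734]) open_box();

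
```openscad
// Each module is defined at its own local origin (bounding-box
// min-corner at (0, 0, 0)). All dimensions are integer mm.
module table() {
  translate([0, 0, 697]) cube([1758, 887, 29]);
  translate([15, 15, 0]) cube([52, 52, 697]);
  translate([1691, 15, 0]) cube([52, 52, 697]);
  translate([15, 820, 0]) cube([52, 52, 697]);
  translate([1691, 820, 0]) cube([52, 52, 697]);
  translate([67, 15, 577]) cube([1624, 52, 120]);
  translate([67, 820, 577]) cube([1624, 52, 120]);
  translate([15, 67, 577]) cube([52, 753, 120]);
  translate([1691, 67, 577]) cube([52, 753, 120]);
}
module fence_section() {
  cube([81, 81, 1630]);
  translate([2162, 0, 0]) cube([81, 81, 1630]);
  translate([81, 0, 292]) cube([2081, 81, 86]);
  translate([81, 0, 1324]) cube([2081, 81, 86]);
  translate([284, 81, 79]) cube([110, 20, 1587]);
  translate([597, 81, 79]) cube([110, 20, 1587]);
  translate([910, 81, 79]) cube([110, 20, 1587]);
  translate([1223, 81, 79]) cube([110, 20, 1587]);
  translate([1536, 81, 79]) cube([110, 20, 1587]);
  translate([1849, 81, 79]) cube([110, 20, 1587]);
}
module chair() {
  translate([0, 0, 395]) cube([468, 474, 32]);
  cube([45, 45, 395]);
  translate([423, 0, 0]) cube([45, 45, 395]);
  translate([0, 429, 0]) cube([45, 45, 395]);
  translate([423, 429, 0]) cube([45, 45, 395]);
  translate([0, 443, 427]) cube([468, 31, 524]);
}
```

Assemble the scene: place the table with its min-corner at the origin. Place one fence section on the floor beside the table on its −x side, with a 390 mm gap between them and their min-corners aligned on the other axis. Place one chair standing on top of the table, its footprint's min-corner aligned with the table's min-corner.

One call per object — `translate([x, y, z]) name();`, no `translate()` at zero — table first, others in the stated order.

table();
translate([-2633, 0, 0]) fence_section();
translate([0, 0, 726]) chair();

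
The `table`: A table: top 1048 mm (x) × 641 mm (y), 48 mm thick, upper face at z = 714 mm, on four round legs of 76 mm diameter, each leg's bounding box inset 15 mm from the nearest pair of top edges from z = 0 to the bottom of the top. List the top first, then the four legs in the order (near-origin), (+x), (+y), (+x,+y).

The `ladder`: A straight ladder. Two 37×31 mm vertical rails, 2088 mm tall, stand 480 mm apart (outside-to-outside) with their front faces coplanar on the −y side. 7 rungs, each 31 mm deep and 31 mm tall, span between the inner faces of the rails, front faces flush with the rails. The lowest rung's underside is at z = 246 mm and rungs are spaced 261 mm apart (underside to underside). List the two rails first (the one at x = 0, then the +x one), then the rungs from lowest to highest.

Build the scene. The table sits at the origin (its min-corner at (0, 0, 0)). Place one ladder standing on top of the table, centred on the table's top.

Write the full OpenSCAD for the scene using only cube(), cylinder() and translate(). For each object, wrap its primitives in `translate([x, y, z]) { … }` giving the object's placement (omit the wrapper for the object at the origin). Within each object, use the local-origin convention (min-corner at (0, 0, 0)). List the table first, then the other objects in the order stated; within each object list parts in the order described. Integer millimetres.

translate([0, 0, 666]) cube([1048, 641, 48]);
translate([53, 53, 0]) cylinder(h = 666, r = 38);
translate([995, 53, 0]) cylinder(h = 666, r = 38);
translate([53, 588, 0]) cylinder(h = 666, r = 38);
translate([995, 588, 0]) cylinder(h = 666, r = 38);
translate([284, 305, 714]) {
  cube([37, 31, 2088]);
  translate([443, 0, 0]) cube([37, 31, 2088]);
  translate([37, 0, 246]) cube([406, 31, 31]);
  translate([37, 0, 507]) cube([406, 31, 31]);
  translate([37, 0, 768]) cube([406, 31, 31]);
  translate([37, 0, 1029]) cube([406, 31, 31]);
  translate([37, 0, 1290]) cube([406, 31, 31]);
  translate([37, 0, 1551]) cube([406, 31, 31]);
  translate([37, 0, 1812]) cube([406, 31, 31]);
}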